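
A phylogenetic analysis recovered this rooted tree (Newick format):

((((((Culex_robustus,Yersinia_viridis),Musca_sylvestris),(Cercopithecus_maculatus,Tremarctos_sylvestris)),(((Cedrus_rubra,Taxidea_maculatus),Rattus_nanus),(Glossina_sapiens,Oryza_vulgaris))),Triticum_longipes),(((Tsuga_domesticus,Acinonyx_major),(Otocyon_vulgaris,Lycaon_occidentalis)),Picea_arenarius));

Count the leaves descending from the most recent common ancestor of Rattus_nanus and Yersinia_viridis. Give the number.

10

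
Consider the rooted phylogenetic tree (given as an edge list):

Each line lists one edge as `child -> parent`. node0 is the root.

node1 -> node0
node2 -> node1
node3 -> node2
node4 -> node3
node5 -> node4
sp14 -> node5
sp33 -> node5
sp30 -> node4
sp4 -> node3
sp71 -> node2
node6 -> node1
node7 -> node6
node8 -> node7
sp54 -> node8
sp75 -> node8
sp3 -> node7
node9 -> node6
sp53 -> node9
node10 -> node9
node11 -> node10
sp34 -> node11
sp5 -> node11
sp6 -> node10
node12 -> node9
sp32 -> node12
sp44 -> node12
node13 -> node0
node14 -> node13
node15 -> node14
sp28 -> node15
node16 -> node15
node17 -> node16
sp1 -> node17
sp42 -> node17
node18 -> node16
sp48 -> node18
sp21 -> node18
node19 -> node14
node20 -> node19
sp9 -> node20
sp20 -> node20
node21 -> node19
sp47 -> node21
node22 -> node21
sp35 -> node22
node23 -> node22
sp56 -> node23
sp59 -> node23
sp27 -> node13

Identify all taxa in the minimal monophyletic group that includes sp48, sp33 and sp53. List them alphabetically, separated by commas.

sp1, sp14, sp20, sp21, sp27, sp28, sp3, sp30, sp32, sp33, sp34, sp35, sp4, sp42, sp44, sp47, sp48, sp5, sp53, sp54, sp56, sp59, sp6, sp71, sp75, sp9

Tracing sp48: it sits inside (sp48,sp21).
Tracing sp33: it sits inside (sp14,sp33).
Tracing sp53: it sits inside (sp53,((sp34,sp5),sp6),(sp32,sp44)).
The smallest clade enclosing all 3 is the whole tree (their MRCA is the root), so the answer is all 26 tips in alphabetical order.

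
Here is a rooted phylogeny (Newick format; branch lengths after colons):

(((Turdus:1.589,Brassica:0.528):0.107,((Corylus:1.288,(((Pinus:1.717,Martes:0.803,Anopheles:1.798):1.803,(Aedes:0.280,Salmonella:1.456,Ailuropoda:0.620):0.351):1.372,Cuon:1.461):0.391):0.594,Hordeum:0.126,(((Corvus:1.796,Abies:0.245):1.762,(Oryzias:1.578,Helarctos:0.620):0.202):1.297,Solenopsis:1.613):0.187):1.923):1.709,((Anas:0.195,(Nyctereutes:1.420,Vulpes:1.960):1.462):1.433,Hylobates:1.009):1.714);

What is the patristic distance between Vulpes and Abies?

The path runs Vulpes → … → MRCA → … → Abies; the MRCA is the root of the tree.
Branch lengths along that path: 1.960 + 1.462 + 1.433 + 1.714 + 1.709 + 1.923 + 0.187 + 1.297 + 1.762 + 0.245 = 13.692.

13.692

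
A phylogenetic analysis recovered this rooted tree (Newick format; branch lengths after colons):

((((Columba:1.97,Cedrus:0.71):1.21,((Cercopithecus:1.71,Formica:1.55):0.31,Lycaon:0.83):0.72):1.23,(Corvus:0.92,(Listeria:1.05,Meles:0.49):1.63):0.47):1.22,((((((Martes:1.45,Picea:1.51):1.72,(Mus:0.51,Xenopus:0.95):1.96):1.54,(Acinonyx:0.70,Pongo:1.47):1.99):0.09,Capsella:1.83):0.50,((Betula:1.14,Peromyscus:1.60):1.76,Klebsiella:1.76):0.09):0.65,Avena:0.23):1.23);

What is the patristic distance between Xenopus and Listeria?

11.29

The path runs Xenopus → … → MRCA → … → Listeria; the MRCA is the root of the tree.
Branch lengths along that path: 0.95 + 1.96 + 1.54 + 0.09 + 0.50 + 0.65 + 1.23 + 1.22 + 0.47 + 1.63 + 1.05 = 11.29.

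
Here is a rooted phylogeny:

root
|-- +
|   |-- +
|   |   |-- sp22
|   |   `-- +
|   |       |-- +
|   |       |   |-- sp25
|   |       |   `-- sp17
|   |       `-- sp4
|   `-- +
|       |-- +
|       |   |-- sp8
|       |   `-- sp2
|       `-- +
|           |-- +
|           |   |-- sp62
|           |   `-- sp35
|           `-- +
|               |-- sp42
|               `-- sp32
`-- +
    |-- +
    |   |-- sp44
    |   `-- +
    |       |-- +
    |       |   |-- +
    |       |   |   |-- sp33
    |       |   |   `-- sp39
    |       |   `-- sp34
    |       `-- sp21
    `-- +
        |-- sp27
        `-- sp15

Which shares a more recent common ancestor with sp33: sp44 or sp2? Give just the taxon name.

The MRCA of sp33 and sp44 subtends (sp44,(((sp33,sp39),sp34),sp21)) (5 taxa).
The MRCA of sp33 and sp2 is the root, subtending the entire tree (17 taxa).
The first is nested inside the second, so sp33 shares a more recent common ancestor with sp44.

sp44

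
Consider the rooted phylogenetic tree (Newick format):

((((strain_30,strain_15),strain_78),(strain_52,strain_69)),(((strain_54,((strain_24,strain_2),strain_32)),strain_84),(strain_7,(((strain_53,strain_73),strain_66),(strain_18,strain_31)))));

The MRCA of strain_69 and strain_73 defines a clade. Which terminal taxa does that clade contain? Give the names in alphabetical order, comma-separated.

strain_15, strain_18, strain_2, strain_24, strain_30, strain_31, strain_32, strain_52, strain_53, strain_54, strain_66, strain_69, strain_7, strain_73, strain_78, strain_84

Tracing strain_69: it sits inside (strain_52,strain_69).
Tracing strain_73: it sits inside (strain_53,strain_73).
The smallest clade enclosing both is the whole tree (their MRCA is the root), so the answer is all 16 tips in alphabetical order.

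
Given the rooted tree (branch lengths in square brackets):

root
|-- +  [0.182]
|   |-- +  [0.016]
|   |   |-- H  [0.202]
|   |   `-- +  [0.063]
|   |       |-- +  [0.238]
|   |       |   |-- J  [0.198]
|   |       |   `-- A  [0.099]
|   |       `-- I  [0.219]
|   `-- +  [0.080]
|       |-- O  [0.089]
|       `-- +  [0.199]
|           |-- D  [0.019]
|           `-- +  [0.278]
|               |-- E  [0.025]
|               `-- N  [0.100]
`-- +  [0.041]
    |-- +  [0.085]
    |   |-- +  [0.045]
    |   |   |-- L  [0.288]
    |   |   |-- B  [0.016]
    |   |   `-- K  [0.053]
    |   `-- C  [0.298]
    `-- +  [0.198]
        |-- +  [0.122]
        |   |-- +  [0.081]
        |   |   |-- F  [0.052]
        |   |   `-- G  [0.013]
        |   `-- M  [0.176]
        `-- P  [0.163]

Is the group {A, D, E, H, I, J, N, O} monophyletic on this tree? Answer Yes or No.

The most recent common ancestor of these taxa subtends ((H,((J,A),I)),(O,(D,(E,N)))).
That clade has exactly 8 tips — every listed taxon and nothing else — so the group is monophyletic.

Yes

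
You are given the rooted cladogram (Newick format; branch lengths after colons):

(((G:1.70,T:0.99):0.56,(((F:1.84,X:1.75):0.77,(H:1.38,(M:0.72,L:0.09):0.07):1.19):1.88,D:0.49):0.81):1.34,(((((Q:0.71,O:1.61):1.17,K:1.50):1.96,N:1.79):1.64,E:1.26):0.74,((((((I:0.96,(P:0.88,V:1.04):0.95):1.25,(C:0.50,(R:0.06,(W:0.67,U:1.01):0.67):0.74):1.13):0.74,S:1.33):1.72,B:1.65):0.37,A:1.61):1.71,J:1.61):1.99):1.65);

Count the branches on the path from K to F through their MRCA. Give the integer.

The MRCA of K and F is the root of the tree.
From K up to that node: 5 branches. From F up to the same node: 5 branches. Total: 5 + 5 = 10.

10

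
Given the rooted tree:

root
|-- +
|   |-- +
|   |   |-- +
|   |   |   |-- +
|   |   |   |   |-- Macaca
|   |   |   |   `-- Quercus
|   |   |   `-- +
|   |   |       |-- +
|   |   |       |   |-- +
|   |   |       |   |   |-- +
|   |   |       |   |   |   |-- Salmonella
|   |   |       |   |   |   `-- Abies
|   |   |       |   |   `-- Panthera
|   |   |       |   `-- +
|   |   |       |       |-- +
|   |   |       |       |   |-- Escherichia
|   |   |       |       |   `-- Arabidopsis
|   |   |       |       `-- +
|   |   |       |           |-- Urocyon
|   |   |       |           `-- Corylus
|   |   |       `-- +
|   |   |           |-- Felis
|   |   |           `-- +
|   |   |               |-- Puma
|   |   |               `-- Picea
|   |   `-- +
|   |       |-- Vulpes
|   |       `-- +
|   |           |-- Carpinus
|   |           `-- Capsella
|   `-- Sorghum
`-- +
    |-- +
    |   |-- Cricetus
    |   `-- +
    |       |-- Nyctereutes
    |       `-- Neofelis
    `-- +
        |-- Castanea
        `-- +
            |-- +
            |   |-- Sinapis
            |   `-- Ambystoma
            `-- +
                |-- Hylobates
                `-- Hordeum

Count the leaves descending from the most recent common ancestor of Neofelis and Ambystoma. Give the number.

The MRCA of Neofelis and Ambystoma is the node subtending ((Cricetus,(Nyctereutes,Neofelis)),(Castanea,((Sinapis,Ambystoma),(Hylobates,Hordeum)))).
That clade contains 8 terminal taxa: Ambystoma, Castanea, Cricetus, Hordeum, Hylobates, Neofelis, Nyctereutes, Sinapis.

8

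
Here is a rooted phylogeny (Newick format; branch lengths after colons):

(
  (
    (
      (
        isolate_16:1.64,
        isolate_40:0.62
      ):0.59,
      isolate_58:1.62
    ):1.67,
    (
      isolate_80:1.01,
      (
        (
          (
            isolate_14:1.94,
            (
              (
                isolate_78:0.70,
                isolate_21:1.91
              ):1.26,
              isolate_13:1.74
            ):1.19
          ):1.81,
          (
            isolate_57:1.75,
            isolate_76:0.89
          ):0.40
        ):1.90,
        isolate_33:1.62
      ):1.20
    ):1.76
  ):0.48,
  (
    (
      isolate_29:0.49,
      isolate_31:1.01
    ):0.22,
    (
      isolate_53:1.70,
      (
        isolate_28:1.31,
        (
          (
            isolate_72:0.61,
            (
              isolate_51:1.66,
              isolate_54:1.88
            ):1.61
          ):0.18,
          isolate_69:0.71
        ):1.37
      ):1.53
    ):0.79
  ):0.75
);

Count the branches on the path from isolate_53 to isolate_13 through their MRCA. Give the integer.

The MRCA of isolate_53 and isolate_13 is the root of the tree.
From isolate_53 up to that node: 3 branches. From isolate_13 up to the same node: 7 branches. Total: 3 + 7 = 10.

10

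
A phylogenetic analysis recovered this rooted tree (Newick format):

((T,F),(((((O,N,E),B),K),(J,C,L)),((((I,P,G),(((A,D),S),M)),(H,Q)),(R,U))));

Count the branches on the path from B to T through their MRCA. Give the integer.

7

The MRCA of B and T is the root of the tree.
From B up to that node: 5 branches. From T up to the same node: 2 branches. Total: 5 + 2 = 7.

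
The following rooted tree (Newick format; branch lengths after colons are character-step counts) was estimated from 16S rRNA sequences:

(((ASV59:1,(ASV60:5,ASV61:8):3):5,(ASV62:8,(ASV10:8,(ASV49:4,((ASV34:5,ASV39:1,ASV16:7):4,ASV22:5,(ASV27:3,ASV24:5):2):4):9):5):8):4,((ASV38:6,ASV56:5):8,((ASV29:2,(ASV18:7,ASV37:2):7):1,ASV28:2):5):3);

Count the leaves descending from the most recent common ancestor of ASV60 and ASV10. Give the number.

12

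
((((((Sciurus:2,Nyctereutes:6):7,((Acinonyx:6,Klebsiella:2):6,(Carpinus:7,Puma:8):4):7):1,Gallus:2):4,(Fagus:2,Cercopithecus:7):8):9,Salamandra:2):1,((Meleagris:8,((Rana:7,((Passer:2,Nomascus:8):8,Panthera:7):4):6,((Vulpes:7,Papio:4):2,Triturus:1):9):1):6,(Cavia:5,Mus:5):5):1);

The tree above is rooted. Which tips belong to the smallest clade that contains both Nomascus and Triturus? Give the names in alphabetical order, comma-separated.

Tracing Nomascus: it sits inside (Passer,Nomascus).
Tracing Triturus: it sits inside ((Vulpes,Papio),Triturus).
The smallest clade enclosing both is ((Rana,((Passer,Nomascus),Panthera)),((Vulpes,Papio),Triturus)); the answer is its 7 terminal taxa in alphabetical order.

Nomascus, Panthera, Papio, Passer, Rana, Triturus, Vulpes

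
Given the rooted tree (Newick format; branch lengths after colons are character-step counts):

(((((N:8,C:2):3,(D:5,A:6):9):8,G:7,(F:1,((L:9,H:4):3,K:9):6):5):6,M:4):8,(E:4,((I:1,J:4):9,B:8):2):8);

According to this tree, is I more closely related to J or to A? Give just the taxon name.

J

The MRCA of I and J subtends (I,J) (2 taxa).
The MRCA of I and A is the root, subtending the entire tree (14 taxa).
The first is nested inside the second, so I shares a more recent common ancestor with J.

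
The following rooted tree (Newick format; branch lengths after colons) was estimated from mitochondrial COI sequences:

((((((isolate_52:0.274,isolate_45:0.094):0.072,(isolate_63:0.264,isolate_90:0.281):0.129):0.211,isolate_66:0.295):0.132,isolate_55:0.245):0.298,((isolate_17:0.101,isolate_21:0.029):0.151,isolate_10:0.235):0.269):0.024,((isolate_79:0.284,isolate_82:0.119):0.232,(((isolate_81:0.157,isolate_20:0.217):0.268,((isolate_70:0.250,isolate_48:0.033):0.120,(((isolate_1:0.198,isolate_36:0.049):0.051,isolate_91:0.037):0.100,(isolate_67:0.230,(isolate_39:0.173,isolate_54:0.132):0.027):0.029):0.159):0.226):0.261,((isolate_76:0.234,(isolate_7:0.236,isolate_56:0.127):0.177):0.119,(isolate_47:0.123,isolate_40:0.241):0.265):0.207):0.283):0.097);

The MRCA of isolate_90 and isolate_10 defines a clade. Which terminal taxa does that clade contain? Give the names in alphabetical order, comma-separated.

isolate_10, isolate_17, isolate_21, isolate_45, isolate_52, isolate_55, isolate_63, isolate_66, isolate_90

Tracing isolate_90: it sits inside (isolate_63,isolate_90).
Tracing isolate_10: it sits inside ((isolate_17,isolate_21),isolate_10).
The smallest clade enclosing both is (((((isolate_52,isolate_45),(isolate_63,isolate_90)),isolate_66),isolate_55),((isolate_17,isolate_21),isolate_10)); the answer is its 9 terminal taxa in alphabetical order.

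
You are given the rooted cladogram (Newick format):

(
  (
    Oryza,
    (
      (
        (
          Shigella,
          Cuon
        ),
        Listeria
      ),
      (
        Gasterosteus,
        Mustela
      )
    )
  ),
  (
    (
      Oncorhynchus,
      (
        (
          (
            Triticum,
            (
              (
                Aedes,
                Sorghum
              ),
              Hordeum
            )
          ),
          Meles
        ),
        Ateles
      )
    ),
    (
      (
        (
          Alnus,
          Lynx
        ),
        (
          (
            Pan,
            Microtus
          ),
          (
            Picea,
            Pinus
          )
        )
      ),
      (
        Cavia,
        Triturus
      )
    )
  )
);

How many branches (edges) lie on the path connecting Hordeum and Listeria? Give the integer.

The MRCA of Hordeum and Listeria is the root of the tree.
From Hordeum up to that node: 7 branches. From Listeria up to the same node: 4 branches. Total: 7 + 4 = 11.

11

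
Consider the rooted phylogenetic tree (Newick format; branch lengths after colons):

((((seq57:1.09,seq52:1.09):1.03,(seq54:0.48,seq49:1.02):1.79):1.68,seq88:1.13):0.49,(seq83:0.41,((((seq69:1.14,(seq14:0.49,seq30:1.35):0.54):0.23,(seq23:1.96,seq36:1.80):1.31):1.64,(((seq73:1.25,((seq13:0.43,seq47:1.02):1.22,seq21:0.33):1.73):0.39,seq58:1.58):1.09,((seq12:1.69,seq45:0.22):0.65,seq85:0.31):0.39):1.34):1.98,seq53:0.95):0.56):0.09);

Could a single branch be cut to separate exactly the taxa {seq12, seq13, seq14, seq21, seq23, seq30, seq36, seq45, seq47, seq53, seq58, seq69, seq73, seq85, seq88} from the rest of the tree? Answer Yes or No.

The MRCA of the listed taxa is the root, so the smallest clade containing them is the whole tree.
That clade also contains seq49, seq52, seq54, seq57, seq83, which are not in the proposed group, so the group is not monophyletic.

No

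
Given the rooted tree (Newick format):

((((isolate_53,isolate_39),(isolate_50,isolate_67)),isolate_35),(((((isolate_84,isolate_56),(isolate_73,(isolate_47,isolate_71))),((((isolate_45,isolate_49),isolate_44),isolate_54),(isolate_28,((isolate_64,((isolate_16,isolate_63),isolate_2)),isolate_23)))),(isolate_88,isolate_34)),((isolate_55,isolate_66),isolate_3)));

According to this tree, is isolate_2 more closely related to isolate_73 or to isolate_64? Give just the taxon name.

isolate_64

The MRCA of isolate_2 and isolate_64 subtends (isolate_64,((isolate_16,isolate_63),isolate_2)) (4 taxa).
The MRCA of isolate_2 and isolate_73 subtends (((isolate_84,isolate_56),(isolate_73,(isolate_47,isolate_71))),((((isolate_45,isolate_49),isolate_44),isolate_54),(isolate_28,((isolate_64,((isolate_16,isolate_63),isolate_2)),isolate_23)))) (15 taxa).
The first is nested inside the second, so isolate_2 shares a more recent common ancestor with isolate_64.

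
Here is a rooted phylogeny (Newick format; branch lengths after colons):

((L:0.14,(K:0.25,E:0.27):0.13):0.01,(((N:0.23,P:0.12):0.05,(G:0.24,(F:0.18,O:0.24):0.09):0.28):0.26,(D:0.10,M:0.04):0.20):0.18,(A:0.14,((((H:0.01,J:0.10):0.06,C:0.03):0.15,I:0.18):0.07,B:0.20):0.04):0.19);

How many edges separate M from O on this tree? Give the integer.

6

The MRCA of M and O is the node subtending (((N,P),(G,(F,O))),(D,M)).
From M up to that node: 2 branches. From O up to the same node: 4 branches. Total: 2 + 4 = 6.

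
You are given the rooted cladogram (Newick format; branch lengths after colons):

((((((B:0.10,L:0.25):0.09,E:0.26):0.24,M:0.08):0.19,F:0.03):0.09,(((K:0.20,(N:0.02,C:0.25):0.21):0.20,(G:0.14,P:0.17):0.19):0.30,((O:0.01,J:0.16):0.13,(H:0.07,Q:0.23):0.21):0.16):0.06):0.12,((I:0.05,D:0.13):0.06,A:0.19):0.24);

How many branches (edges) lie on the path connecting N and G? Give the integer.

5

The MRCA of N and G is the node subtending ((K,(N,C)),(G,P)).
From N up to that node: 3 branches. From G up to the same node: 2 branches. Total: 3 + 2 = 5.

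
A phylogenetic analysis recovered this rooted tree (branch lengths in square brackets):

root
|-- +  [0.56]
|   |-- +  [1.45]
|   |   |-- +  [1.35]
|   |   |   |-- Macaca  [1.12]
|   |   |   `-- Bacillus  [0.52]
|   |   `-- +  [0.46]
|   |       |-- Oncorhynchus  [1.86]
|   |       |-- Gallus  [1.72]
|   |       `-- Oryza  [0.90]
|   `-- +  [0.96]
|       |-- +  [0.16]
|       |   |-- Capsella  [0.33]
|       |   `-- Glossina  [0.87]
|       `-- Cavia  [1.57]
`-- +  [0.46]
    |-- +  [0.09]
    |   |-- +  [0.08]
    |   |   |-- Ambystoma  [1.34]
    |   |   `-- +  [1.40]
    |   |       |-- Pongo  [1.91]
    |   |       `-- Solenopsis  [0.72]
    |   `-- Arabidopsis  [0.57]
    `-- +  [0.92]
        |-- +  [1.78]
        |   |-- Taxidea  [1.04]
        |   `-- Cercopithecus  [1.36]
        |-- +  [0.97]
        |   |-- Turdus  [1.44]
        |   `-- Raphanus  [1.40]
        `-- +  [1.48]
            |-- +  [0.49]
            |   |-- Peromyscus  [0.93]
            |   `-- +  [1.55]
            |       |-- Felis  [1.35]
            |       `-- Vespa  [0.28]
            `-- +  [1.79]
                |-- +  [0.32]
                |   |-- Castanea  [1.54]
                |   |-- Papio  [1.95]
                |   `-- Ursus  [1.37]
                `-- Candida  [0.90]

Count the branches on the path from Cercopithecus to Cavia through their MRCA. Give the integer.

The MRCA of Cercopithecus and Cavia is the root of the tree.
From Cercopithecus up to that node: 4 branches. From Cavia up to the same node: 3 branches. Total: 4 + 3 = 7.

7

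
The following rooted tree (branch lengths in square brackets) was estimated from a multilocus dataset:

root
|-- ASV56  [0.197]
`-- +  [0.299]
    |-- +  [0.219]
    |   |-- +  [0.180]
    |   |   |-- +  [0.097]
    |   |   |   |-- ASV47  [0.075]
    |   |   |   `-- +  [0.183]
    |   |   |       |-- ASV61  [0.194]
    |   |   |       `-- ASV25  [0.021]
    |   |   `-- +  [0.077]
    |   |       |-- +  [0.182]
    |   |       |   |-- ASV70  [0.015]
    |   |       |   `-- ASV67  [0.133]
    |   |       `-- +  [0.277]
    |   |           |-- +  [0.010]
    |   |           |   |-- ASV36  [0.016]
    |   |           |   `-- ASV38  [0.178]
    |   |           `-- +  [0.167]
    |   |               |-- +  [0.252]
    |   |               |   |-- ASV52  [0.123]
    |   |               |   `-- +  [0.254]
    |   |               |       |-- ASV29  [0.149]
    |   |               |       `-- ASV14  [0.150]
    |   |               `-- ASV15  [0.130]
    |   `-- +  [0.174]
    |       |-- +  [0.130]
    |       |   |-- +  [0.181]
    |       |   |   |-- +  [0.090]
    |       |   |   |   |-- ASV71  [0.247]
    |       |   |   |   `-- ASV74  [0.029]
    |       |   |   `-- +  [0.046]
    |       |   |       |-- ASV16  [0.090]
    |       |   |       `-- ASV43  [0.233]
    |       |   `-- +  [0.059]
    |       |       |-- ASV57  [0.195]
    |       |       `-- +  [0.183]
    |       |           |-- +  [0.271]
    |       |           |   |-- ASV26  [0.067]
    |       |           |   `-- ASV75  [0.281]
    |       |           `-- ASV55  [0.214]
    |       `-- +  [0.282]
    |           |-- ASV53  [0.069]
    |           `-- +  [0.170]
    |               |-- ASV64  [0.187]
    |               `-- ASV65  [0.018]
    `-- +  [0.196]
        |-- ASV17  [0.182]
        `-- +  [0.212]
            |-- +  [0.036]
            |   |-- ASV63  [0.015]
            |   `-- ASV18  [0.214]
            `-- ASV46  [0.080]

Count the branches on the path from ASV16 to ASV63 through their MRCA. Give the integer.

10

The MRCA of ASV16 and ASV63 is the node subtending ((((ASV47,(ASV61,ASV25)),((ASV70,ASV67),((ASV36,ASV38),((ASV52,(ASV29,ASV14)),ASV15)))),((((ASV71,ASV74),(ASV16,ASV43)),(ASV57,((ASV26,ASV75),ASV55))),(ASV53,(ASV64,ASV65)))),(ASV17,((ASV63,ASV18),ASV46))).
From ASV16 up to that node: 6 branches. From ASV63 up to the same node: 4 branches. Total: 6 + 4 = 10.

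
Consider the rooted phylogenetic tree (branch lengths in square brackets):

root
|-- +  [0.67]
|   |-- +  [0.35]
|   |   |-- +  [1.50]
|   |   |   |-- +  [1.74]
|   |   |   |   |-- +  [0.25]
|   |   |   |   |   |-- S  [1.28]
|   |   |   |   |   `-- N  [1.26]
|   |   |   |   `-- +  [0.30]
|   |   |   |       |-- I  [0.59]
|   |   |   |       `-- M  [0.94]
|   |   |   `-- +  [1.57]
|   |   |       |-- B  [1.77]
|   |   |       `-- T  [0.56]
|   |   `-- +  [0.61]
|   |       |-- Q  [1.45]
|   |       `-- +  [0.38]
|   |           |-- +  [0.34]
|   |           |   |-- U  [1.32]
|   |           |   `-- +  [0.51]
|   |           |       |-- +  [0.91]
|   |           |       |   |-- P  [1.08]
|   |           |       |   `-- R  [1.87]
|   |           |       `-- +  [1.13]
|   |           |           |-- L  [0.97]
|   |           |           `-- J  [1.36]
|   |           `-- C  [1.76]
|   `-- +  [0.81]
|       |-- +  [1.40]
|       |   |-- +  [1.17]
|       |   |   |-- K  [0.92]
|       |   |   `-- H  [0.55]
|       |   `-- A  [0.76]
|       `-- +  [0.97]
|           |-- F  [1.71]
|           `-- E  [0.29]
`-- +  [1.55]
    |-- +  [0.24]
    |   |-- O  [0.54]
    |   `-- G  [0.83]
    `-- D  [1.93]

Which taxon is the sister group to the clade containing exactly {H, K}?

A

The clade containing exactly {H, K} attaches to the tree at the node subtending ((K,H),A).
The other lineage descending from that same node — the sister group — is the single tip A.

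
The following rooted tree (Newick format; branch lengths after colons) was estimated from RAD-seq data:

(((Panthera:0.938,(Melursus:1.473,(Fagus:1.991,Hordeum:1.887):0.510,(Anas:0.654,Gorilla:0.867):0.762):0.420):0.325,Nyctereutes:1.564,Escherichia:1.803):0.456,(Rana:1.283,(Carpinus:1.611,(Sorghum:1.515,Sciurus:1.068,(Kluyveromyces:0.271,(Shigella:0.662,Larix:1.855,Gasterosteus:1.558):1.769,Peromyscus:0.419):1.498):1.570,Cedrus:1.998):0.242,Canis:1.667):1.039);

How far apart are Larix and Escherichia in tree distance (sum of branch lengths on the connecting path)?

10.232

The path runs Larix → … → MRCA → … → Escherichia; the MRCA is the root of the tree.
Branch lengths along that path: 1.855 + 1.769 + 1.498 + 1.570 + 0.242 + 1.039 + 0.456 + 1.803 = 10.232.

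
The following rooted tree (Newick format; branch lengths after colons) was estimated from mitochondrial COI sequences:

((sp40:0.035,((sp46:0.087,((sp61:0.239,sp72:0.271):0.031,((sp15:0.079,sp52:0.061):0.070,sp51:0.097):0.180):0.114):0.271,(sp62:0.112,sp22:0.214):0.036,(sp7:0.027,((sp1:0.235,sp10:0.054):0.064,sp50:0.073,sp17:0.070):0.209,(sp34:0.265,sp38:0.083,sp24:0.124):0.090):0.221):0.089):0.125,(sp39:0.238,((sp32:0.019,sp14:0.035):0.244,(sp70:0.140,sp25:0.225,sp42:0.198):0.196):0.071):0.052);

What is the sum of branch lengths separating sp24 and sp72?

1.122

The path runs sp24 → … → MRCA → … → sp72; the MRCA is the node subtending ((sp46,((sp61,sp72),((sp15,sp52),sp51))),(sp62,sp22),(sp7,((sp1,sp10),sp50,sp17),(sp34,sp38,sp24))).
Branch lengths along that path: 0.124 + 0.090 + 0.221 + 0.271 + 0.114 + 0.031 + 0.271 = 1.122.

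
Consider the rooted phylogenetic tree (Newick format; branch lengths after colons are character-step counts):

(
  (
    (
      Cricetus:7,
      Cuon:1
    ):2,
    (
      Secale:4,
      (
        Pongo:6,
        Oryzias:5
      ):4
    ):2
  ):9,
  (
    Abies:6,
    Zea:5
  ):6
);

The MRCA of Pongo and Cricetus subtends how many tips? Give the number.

5

The MRCA of Pongo and Cricetus is the node subtending ((Cricetus,Cuon),(Secale,(Pongo,Oryzias))).
That clade contains 5 terminal taxa: Cricetus, Cuon, Oryzias, Pongo, Secale.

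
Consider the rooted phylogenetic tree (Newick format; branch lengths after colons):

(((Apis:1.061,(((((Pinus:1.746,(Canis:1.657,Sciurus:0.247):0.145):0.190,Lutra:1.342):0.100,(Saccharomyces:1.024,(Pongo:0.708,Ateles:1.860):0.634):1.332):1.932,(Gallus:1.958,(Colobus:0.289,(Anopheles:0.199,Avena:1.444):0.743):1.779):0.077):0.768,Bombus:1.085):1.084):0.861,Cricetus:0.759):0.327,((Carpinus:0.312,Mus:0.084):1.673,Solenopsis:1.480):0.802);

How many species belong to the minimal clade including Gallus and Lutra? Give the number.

11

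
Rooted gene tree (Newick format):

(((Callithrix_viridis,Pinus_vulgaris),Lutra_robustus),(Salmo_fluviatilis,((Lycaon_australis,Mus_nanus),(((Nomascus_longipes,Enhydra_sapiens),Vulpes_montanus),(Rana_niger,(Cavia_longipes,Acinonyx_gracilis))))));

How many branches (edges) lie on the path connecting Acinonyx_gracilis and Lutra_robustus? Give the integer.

8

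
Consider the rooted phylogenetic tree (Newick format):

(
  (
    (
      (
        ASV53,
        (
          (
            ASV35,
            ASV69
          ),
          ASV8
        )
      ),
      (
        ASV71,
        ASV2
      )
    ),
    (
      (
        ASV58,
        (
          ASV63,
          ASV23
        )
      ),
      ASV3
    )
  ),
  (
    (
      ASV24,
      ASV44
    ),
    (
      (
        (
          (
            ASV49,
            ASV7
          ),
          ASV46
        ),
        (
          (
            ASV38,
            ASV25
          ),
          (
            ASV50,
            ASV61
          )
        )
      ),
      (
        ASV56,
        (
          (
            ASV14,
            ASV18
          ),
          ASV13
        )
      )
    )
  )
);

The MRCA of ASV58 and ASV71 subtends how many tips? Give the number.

The MRCA of ASV58 and ASV71 is the node subtending (((ASV53,((ASV35,ASV69),ASV8)),(ASV71,ASV2)),((ASV58,(ASV63,ASV23)),ASV3)).
That clade contains 10 terminal taxa: ASV2, ASV23, ASV3, ASV35, ASV53, ASV58, ASV63, ASV69, ASV71, ASV8.

10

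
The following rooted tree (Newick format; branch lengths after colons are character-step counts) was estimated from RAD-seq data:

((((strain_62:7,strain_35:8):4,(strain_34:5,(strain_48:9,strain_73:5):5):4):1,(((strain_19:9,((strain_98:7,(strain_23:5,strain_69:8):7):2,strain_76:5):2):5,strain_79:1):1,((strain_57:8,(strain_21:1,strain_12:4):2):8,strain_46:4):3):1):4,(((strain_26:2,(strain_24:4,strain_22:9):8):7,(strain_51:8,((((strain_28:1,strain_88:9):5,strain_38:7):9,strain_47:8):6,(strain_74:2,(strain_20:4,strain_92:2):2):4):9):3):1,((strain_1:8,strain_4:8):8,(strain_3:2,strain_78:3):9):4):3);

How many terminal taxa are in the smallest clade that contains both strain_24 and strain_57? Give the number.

30

The MRCA of strain_24 and strain_57 is the root, so the clade is the entire tree.
That clade contains 30 terminal taxa: strain_1, strain_12, strain_19, strain_20, strain_21, strain_22, strain_23, strain_24, strain_26, strain_28, strain_3, strain_34, strain_35, strain_38, strain_4, strain_46, strain_47, strain_48, strain_51, strain_57, strain_62, strain_69, strain_73, strain_74, strain_76, strain_78, strain_79, strain_88, strain_92, strain_98.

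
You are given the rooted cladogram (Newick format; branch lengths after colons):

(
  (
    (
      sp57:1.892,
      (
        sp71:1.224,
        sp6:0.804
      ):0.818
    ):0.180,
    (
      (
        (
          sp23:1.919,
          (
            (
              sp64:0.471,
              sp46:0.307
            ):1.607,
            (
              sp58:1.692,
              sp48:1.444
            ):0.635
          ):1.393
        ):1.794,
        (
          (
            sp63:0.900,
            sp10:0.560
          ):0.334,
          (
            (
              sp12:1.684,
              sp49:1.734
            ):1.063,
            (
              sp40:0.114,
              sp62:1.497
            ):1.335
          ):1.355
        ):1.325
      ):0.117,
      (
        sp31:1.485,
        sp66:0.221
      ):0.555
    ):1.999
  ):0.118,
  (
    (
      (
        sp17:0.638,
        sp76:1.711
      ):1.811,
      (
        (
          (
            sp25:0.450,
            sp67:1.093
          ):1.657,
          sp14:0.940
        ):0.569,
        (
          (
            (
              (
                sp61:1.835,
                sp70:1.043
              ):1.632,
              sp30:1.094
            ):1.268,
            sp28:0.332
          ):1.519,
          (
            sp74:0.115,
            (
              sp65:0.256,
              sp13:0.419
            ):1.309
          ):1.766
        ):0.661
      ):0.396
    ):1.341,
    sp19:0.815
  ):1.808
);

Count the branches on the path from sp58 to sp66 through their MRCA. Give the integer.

The MRCA of sp58 and sp66 is the node subtending (((sp23,((sp64,sp46),(sp58,sp48))),((sp63,sp10),((sp12,sp49),(sp40,sp62)))),(sp31,sp66)).
From sp58 up to that node: 5 branches. From sp66 up to the same node: 2 branches. Total: 5 + 2 = 7.

7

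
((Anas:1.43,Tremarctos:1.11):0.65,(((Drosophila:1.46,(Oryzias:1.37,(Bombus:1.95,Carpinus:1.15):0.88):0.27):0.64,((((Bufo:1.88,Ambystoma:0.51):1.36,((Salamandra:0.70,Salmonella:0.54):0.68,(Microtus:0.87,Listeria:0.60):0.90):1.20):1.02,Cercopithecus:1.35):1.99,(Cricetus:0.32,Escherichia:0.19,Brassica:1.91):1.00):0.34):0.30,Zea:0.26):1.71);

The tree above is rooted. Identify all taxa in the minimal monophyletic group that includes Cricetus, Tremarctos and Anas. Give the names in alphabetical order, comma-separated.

Tracing Cricetus: it sits inside (Cricetus,Escherichia,Brassica).
Tracing Tremarctos: it sits inside (Anas,Tremarctos).
Tracing Anas: it sits inside (Anas,Tremarctos).
The smallest clade enclosing all 3 is the whole tree (their MRCA is the root), so the answer is all 17 tips in alphabetical order.

Ambystoma, Anas, Bombus, Brassica, Bufo, Carpinus, Cercopithecus, Cricetus, Drosophila, Escherichia, Listeria, Microtus, Oryzias, Salamandra, Salmonella, Tremarctos, Zea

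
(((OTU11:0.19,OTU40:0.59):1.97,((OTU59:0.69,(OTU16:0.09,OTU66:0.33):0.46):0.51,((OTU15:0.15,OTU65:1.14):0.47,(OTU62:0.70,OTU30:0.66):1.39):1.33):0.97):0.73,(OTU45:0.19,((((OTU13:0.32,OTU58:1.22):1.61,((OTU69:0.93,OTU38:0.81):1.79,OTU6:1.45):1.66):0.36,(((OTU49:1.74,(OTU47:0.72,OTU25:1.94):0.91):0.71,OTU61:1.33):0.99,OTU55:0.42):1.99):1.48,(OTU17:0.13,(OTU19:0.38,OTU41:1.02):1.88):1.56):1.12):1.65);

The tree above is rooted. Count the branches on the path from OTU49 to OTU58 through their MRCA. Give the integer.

The MRCA of OTU49 and OTU58 is the node subtending (((OTU13,OTU58),((OTU69,OTU38),OTU6)),(((OTU49,(OTU47,OTU25)),OTU61),OTU55)).
From OTU49 up to that node: 4 branches. From OTU58 up to the same node: 3 branches. Total: 4 + 3 = 7.

7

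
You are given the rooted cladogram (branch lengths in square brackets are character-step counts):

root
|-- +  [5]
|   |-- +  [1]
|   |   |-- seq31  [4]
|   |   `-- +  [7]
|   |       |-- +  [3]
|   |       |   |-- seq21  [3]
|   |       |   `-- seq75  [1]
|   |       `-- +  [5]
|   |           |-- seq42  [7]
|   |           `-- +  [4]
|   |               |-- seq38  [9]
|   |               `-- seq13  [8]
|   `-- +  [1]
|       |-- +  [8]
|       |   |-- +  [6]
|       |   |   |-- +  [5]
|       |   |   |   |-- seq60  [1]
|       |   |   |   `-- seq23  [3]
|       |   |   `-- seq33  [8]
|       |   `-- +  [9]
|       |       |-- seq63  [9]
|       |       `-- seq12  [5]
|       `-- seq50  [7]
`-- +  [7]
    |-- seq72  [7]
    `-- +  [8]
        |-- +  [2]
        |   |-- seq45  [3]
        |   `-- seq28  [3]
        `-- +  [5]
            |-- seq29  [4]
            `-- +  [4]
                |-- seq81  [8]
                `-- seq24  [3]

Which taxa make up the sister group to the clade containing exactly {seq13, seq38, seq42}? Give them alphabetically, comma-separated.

The clade containing exactly {seq13, seq38, seq42} attaches to the tree at the node subtending ((seq21,seq75),(seq42,(seq38,seq13))).
The other lineage descending from that same node — the sister group — is (seq21,seq75); its 2 tips in alphabetical order are the answer.

seq21, seq75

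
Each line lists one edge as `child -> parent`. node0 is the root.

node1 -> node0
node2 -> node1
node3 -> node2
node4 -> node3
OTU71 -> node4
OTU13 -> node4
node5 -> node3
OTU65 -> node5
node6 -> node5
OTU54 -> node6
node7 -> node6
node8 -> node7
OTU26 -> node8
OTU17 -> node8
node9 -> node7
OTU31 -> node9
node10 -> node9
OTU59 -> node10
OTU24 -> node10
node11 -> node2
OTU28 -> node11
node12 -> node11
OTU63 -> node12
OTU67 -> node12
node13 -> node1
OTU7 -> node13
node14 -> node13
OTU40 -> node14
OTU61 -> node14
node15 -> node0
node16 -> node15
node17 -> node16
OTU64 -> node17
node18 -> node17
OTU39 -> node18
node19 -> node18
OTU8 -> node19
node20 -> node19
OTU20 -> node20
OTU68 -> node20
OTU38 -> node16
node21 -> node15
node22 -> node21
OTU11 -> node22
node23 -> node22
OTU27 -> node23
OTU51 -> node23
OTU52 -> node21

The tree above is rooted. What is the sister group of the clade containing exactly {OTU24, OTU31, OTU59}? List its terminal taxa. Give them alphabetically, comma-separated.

The clade containing exactly {OTU24, OTU31, OTU59} attaches to the tree at the node subtending ((OTU26,OTU17),(OTU31,(OTU59,OTU24))).
The other lineage descending from that same node — the sister group — is (OTU26,OTU17); its 2 tips in alphabetical order are the answer.

OTU17, OTU26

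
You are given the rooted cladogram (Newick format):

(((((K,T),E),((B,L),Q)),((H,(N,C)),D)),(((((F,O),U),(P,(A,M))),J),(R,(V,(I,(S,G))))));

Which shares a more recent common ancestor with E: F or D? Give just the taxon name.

D

The MRCA of E and D subtends ((((K,T),E),((B,L),Q)),((H,(N,C)),D)) (10 taxa).
The MRCA of E and F is the root, subtending the entire tree (22 taxa).
The first is nested inside the second, so E shares a more recent common ancestor with D.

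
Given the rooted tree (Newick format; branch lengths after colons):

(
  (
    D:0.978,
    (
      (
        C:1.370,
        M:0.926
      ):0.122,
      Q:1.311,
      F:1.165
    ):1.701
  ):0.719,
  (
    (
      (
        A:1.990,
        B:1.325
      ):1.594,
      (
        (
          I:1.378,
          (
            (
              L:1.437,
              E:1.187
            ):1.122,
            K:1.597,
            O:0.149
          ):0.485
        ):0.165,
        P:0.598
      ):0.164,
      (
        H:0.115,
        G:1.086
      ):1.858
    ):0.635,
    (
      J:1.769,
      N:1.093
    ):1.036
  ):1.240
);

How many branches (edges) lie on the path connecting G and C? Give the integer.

The MRCA of G and C is the root of the tree.
From G up to that node: 4 branches. From C up to the same node: 4 branches. Total: 4 + 4 = 8.

8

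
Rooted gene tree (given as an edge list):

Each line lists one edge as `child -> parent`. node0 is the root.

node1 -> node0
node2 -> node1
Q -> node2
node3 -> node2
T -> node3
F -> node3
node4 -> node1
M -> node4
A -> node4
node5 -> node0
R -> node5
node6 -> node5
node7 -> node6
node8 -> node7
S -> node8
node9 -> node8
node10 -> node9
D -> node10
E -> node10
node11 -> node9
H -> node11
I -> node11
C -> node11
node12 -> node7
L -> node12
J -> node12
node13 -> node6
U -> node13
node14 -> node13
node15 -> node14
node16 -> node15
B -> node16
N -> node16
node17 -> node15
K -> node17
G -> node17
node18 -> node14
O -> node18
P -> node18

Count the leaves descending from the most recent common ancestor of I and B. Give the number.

15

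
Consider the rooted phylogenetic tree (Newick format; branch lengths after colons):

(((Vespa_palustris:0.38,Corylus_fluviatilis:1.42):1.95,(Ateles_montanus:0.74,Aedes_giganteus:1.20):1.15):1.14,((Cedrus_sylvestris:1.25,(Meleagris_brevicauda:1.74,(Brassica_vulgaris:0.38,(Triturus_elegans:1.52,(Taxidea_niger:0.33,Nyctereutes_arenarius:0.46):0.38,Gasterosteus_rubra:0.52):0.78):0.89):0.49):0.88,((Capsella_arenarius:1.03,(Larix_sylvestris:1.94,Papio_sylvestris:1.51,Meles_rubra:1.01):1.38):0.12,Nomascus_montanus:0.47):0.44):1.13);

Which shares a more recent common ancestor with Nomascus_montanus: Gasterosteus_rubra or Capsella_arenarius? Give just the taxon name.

The MRCA of Nomascus_montanus and Capsella_arenarius subtends ((Capsella_arenarius,(Larix_sylvestris,Papio_sylvestris,Meles_rubra)),Nomascus_montanus) (5 taxa).
The MRCA of Nomascus_montanus and Gasterosteus_rubra subtends ((Cedrus_sylvestris,(Meleagris_brevicauda,(Brassica_vulgaris,(Triturus_elegans,(Taxidea_niger,Nyctereutes_arenarius),Gasterosteus_rubra)))),((Capsella_arenarius,(Larix_sylvestris,Papio_sylvestris,Meles_rubra)),Nomascus_montanus)) (12 taxa).
The first is nested inside the second, so Nomascus_montanus shares a more recent common ancestor with Capsella_arenarius.

Capsella_arenarius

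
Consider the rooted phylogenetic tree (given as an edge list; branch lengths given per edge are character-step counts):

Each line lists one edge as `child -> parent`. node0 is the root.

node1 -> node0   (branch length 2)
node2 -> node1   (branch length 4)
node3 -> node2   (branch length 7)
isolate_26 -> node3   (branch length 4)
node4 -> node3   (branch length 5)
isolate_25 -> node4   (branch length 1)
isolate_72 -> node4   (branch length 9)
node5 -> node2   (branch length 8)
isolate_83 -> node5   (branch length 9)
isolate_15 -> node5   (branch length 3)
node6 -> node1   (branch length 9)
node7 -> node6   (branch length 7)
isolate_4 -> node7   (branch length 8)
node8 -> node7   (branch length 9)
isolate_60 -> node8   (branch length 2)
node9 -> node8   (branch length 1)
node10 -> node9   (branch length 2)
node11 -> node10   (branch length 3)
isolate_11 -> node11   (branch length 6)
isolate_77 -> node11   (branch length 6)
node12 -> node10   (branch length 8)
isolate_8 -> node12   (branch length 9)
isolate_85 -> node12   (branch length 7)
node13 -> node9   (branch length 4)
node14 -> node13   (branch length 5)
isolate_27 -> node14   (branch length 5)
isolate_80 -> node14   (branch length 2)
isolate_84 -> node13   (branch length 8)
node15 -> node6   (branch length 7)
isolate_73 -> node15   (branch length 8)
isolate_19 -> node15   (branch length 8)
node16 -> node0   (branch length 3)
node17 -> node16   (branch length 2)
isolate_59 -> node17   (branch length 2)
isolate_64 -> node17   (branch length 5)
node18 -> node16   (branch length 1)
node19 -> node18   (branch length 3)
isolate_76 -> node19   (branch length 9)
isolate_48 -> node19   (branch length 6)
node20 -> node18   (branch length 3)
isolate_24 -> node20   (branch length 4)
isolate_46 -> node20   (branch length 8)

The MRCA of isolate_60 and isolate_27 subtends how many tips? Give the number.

8

The MRCA of isolate_60 and isolate_27 is the node subtending (isolate_60,(((isolate_11,isolate_77),(isolate_8,isolate_85)),((isolate_27,isolate_80),isolate_84))).
That clade contains 8 terminal taxa: isolate_11, isolate_27, isolate_60, isolate_77, isolate_8, isolate_80, isolate_84, isolate_85.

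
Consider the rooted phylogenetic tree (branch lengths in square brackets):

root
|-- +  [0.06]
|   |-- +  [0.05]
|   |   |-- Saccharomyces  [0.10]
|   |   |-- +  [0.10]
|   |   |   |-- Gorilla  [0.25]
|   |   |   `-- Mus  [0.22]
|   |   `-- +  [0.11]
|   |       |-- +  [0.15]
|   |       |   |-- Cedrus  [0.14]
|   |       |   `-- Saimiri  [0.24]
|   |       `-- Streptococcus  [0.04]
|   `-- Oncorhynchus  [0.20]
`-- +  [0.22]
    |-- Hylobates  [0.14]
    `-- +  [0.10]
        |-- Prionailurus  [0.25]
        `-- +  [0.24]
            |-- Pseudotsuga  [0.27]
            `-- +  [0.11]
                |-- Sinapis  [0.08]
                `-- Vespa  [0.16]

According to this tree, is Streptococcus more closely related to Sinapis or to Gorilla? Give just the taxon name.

Gorilla

The MRCA of Streptococcus and Gorilla subtends (Saccharomyces,(Gorilla,Mus),((Cedrus,Saimiri),Streptococcus)) (6 taxa).
The MRCA of Streptococcus and Sinapis is the root, subtending the entire tree (12 taxa).
The first is nested inside the second, so Streptococcus shares a more recent common ancestor with Gorilla.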